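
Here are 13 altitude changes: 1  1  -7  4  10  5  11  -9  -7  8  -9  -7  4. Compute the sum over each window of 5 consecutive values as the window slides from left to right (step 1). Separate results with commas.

[1, 1, -7, 4, 10] → sum 9
[1, -7, 4, 10, 5] → sum 13
[-7, 4, 10, 5, 11] → sum 23
[4, 10, 5, 11, -9] → sum 21
[10, 5, 11, -9, -7] → sum 10
[5, 11, -9, -7, 8] → sum 8
[11, -9, -7, 8, -9] → sum -6
[-9, -7, 8, -9, -7] → sum -24
[-7, 8, -9, -7, 4] → sum -11

9, 13, 23, 21, 10, 8, -6, -24, -11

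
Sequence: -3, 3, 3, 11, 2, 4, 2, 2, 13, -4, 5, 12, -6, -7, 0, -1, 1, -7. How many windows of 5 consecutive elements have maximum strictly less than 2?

2

(-3, 3, 3, 11, 2) → max 11
(3, 3, 11, 2, 4) → max 11
(3, 11, 2, 4, 2) → max 11
(11, 2, 4, 2, 2) → max 11
(2, 4, 2, 2, 13) → max 13
(4, 2, 2, 13, -4) → max 13
(2, 2, 13, -4, 5) → max 13
(2, 13, -4, 5, 12) → max 13
(13, -4, 5, 12, -6) → max 13
(-4, 5, 12, -6, -7) → max 12
(5, 12, -6, -7, 0) → max 12
(12, -6, -7, 0, -1) → max 12
(-6, -7, 0, -1, 1) → max 1  < 2 ✓
(-7, 0, -1, 1, -7) → max 1  < 2 ✓
2 windows satisfy the condition.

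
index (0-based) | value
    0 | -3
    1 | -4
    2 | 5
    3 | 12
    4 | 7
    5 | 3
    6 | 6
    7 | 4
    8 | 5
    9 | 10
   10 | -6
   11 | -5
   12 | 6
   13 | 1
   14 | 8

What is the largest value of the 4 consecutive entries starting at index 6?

10

Elements at indices 6..9: 6, 4, 5, 10
max(6, 4, 5, 10) = 10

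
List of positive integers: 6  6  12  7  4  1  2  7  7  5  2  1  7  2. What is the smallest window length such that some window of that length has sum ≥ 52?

Extend right; whenever the sum reaches 52, record the length and shrink from the left:
add 6: running sum 6 < 52
add 6: running sum 12 < 52
add 12: running sum 24 < 52
add 7: running sum 31 < 52
add 4: running sum 35 < 52
add 1: running sum 36 < 52
add 2: running sum 38 < 52
add 7: running sum 45 < 52
add 7: shortest ending here [6, 6, 12, 7, 4, 1, 2, 7, 7] sum 52, len 9
add 5: shortest ending here [6, 6, 12, 7, 4, 1, 2, 7, 7, 5] sum 57, len 10
add 2: shortest ending here [6, 12, 7, 4, 1, 2, 7, 7, 5, 2] sum 53, len 10
add 1: shortest ending here [6, 12, 7, 4, 1, 2, 7, 7, 5, 2, 1] sum 54, len 11
add 7: shortest ending here [12, 7, 4, 1, 2, 7, 7, 5, 2, 1, 7] sum 55, len 11
add 2: shortest ending here [12, 7, 4, 1, 2, 7, 7, 5, 2, 1, 7, 2] sum 57, len 12
Shortest qualifying length: 9.

9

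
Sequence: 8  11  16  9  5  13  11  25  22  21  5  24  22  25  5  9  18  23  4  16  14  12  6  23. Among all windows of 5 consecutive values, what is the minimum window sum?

49

8 11 16 9 5 → sum 49
11 16 9 5 13 → sum 54
16 9 5 13 11 → sum 54
9 5 13 11 25 → sum 63
5 13 11 25 22 → sum 76
13 11 25 22 21 → sum 92
11 25 22 21 5 → sum 84
25 22 21 5 24 → sum 97
22 21 5 24 22 → sum 94
21 5 24 22 25 → sum 97
5 24 22 25 5 → sum 81
24 22 25 5 9 → sum 85
22 25 5 9 18 → sum 79
25 5 9 18 23 → sum 80
5 9 18 23 4 → sum 59
9 18 23 4 16 → sum 70
18 23 4 16 14 → sum 75
23 4 16 14 12 → sum 69
4 16 14 12 6 → sum 52
16 14 12 6 23 → sum 71
Minimum of these is 49.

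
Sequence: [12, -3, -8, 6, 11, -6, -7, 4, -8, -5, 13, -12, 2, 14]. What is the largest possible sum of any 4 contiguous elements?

12 -3 -8 6 → sum 7
-3 -8 6 11 → sum 6
-8 6 11 -6 → sum 3
6 11 -6 -7 → sum 4
11 -6 -7 4 → sum 2
-6 -7 4 -8 → sum -17
-7 4 -8 -5 → sum -16
4 -8 -5 13 → sum 4
-8 -5 13 -12 → sum -12
-5 13 -12 2 → sum -2
13 -12 2 14 → sum 17
Largest of these is 17.

17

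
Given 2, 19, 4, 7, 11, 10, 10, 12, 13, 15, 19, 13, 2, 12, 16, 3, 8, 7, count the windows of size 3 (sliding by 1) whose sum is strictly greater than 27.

(2, 19, 4) → sum 25
(19, 4, 7) → sum 30  > 27 ✓
(4, 7, 11) → sum 22
(7, 11, 10) → sum 28  > 27 ✓
(11, 10, 10) → sum 31  > 27 ✓
(10, 10, 12) → sum 32  > 27 ✓
(10, 12, 13) → sum 35  > 27 ✓
(12, 13, 15) → sum 40  > 27 ✓
(13, 15, 19) → sum 47  > 27 ✓
(15, 19, 13) → sum 47  > 27 ✓
(19, 13, 2) → sum 34  > 27 ✓
(13, 2, 12) → sum 27
(2, 12, 16) → sum 30  > 27 ✓
(12, 16, 3) → sum 31  > 27 ✓
(16, 3, 8) → sum 27
(3, 8, 7) → sum 18
11 windows satisfy the condition.

11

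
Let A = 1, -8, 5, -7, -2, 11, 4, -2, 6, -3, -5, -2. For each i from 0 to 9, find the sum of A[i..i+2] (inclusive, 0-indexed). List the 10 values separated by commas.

(1, -8, 5) → sum -2
(-8, 5, -7) → sum -10
(5, -7, -2) → sum -4
(-7, -2, 11) → sum 2
(-2, 11, 4) → sum 13
(11, 4, -2) → sum 13
(4, -2, 6) → sum 8
(-2, 6, -3) → sum 1
(6, -3, -5) → sum -2
(-3, -5, -2) → sum -10

-2, -10, -4, 2, 13, 13, 8, 1, -2, -10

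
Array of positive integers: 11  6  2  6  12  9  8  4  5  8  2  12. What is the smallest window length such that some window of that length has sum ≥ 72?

add 11: running sum 11 < 72
add 6: running sum 17 < 72
add 2: running sum 19 < 72
add 6: running sum 25 < 72
add 12: running sum 37 < 72
add 9: running sum 46 < 72
add 8: running sum 54 < 72
add 4: running sum 58 < 72
add 5: running sum 63 < 72
add 8: running sum 71 < 72
add 2: shortest ending here [11, 6, 2, 6, 12, 9, 8, 4, 5, 8, 2] sum 73, len 11
add 12: shortest ending here [6, 2, 6, 12, 9, 8, 4, 5, 8, 2, 12] sum 74, len 11
Shortest qualifying length: 11.

11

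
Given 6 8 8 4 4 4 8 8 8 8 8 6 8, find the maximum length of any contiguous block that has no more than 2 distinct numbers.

10

Extend right; when distinct count exceeds 2, shrink from the left:
add 6: window [6] (1 distinct), len 1
add 8: window [6, 8] (2 distinct), len 2
add 8: window [6, 8, 8] (2 distinct), len 3
add 4: window [8, 8, 4] (2 distinct), len 3
add 4: window [8, 8, 4, 4] (2 distinct), len 4
add 4: window [8, 8, 4, 4, 4] (2 distinct), len 5
add 8: window [8, 8, 4, 4, 4, 8] (2 distinct), len 6
add 8: window [8, 8, 4, 4, 4, 8, 8] (2 distinct), len 7
add 8: window [8, 8, 4, 4, 4, 8, 8, 8] (2 distinct), len 8
add 8: window [8, 8, 4, 4, 4, 8, 8, 8, 8] (2 distinct), len 9
add 8: window [8, 8, 4, 4, 4, 8, 8, 8, 8, 8] (2 distinct), len 10
add 6: window [8, 8, 8, 8, 8, 6] (2 distinct), len 6
add 8: window [8, 8, 8, 8, 8, 6, 8] (2 distinct), len 7
Longest length with ≤2 distinct: 10.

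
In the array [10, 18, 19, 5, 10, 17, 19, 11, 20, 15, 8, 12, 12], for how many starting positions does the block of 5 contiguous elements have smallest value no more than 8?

[10, 18, 19, 5, 10] → min 5  ≤ 8 ✓
[18, 19, 5, 10, 17] → min 5  ≤ 8 ✓
[19, 5, 10, 17, 19] → min 5  ≤ 8 ✓
[5, 10, 17, 19, 11] → min 5  ≤ 8 ✓
[10, 17, 19, 11, 20] → min 10
[17, 19, 11, 20, 15] → min 11
[19, 11, 20, 15, 8] → min 8  ≤ 8 ✓
[11, 20, 15, 8, 12] → min 8  ≤ 8 ✓
[20, 15, 8, 12, 12] → min 8  ≤ 8 ✓
7 windows satisfy the condition.

7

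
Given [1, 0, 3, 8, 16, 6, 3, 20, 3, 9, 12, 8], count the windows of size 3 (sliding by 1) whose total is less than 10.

1 0 3 → sum 4  < 10 ✓
0 3 8 → sum 11
3 8 16 → sum 27
8 16 6 → sum 30
16 6 3 → sum 25
6 3 20 → sum 29
3 20 3 → sum 26
20 3 9 → sum 32
3 9 12 → sum 24
9 12 8 → sum 29
1 window satisfy the condition.

1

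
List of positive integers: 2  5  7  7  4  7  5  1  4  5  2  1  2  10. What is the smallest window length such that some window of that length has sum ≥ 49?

11

Extend right; whenever the sum reaches 49, record the length and shrink from the left:
add 2: running sum 2 < 49
add 5: running sum 7 < 49
add 7: running sum 14 < 49
add 7: running sum 21 < 49
add 4: running sum 25 < 49
add 7: running sum 32 < 49
add 5: running sum 37 < 49
add 1: running sum 38 < 49
add 4: running sum 42 < 49
add 5: running sum 47 < 49
add 2: shortest ending here [2, 5, 7, 7, 4, 7, 5, 1, 4, 5, 2] sum 49, len 11
add 1: shortest ending here [2, 5, 7, 7, 4, 7, 5, 1, 4, 5, 2, 1] sum 50, len 12
add 2: shortest ending here [5, 7, 7, 4, 7, 5, 1, 4, 5, 2, 1, 2] sum 50, len 12
add 10: shortest ending here [7, 7, 4, 7, 5, 1, 4, 5, 2, 1, 2, 10] sum 55, len 12
Shortest qualifying length: 11.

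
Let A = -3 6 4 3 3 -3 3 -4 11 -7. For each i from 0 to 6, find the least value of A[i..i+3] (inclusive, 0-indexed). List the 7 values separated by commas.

-3, 3, -3, -3, -4, -4, -7

Sliding a size-4 window across the 10 values:
(-3, 6, 4, 3) → min -3
(6, 4, 3, 3) → min 3
(4, 3, 3, -3) → min -3
(3, 3, -3, 3) → min -3
(3, -3, 3, -4) → min -4
(-3, 3, -4, 11) → min -4
(3, -4, 11, -7) → min -7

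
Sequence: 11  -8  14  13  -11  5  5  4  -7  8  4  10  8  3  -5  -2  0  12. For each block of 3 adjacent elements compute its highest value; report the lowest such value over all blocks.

0

Each size-3 window and its max:
[11, -8, 14] → max 14
[-8, 14, 13] → max 14
[14, 13, -11] → max 14
[13, -11, 5] → max 13
[-11, 5, 5] → max 5
[5, 5, 4] → max 5
[5, 4, -7] → max 5
[4, -7, 8] → max 8
[-7, 8, 4] → max 8
[8, 4, 10] → max 10
[4, 10, 8] → max 10
[10, 8, 3] → max 10
[8, 3, -5] → max 8
[3, -5, -2] → max 3
[-5, -2, 0] → max 0
[-2, 0, 12] → max 12
Lowest of these is 0.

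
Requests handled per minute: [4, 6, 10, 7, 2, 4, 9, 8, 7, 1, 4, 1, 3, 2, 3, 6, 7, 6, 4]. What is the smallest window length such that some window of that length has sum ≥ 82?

17

Extend right; whenever the sum reaches 82, record the length and shrink from the left:
add 4: running sum 4 < 82
add 6: running sum 10 < 82
add 10: running sum 20 < 82
add 7: running sum 27 < 82
add 2: running sum 29 < 82
add 4: running sum 33 < 82
add 9: running sum 42 < 82
add 8: running sum 50 < 82
add 7: running sum 57 < 82
add 1: running sum 58 < 82
add 4: running sum 62 < 82
add 1: running sum 63 < 82
add 3: running sum 66 < 82
add 2: running sum 68 < 82
add 3: running sum 71 < 82
add 6: running sum 77 < 82
end 16: [4, 6, 10, 7, 2, 4, 9, 8, 7, 1, 4, 1, 3, 2, 3, 6, 7] sum 84, len 17
end 17: [6, 10, 7, 2, 4, 9, 8, 7, 1, 4, 1, 3, 2, 3, 6, 7, 6] sum 86, len 17
end 18: [10, 7, 2, 4, 9, 8, 7, 1, 4, 1, 3, 2, 3, 6, 7, 6, 4] sum 84, len 17
Shortest qualifying length: 17.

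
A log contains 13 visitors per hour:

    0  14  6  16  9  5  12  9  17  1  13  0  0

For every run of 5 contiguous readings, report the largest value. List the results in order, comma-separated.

16, 16, 16, 16, 17, 17, 17, 17, 17

(0, 14, 6, 16, 9) → max 16
(14, 6, 16, 9, 5) → max 16
(6, 16, 9, 5, 12) → max 16
(16, 9, 5, 12, 9) → max 16
(9, 5, 12, 9, 17) → max 17
(5, 12, 9, 17, 1) → max 17
(12, 9, 17, 1, 13) → max 17
(9, 17, 1, 13, 0) → max 17
(17, 1, 13, 0, 0) → max 17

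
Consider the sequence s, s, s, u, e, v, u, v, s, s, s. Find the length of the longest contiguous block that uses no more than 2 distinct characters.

Extend right; when distinct count exceeds 2, shrink from the left:
[s] 1 distinct, len 1
[s, s] 1 distinct, len 2
[s, s, s] 1 distinct, len 3
[s, s, s, u] 2 distinct, len 4
[u, e] 2 distinct, len 2
[e, v] 2 distinct, len 2
[v, u] 2 distinct, len 2
[v, u, v] 2 distinct, len 3
[v, s] 2 distinct, len 2
[v, s, s] 2 distinct, len 3
[v, s, s, s] 2 distinct, len 4
Longest length with ≤2 distinct: 4.

4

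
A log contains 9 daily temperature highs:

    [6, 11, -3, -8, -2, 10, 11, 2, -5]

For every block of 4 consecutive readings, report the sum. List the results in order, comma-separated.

6, -2, -3, 11, 21, 18

6 11 -3 -8 → sum 6
11 -3 -8 -2 → sum -2
-3 -8 -2 10 → sum -3
-8 -2 10 11 → sum 11
-2 10 11 2 → sum 21
10 11 2 -5 → sum 18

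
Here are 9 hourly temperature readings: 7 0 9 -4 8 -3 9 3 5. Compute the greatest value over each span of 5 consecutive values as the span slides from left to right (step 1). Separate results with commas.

9, 9, 9, 9, 9

[7, 0, 9, -4, 8] → max 9
[0, 9, -4, 8, -3] → max 9
[9, -4, 8, -3, 9] → max 9
[-4, 8, -3, 9, 3] → max 9
[8, -3, 9, 3, 5] → max 9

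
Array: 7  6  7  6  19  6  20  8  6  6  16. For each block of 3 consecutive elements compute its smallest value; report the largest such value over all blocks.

7 6 7 → min 6
6 7 6 → min 6
7 6 19 → min 6
6 19 6 → min 6
19 6 20 → min 6
6 20 8 → min 6
20 8 6 → min 6
8 6 6 → min 6
6 6 16 → min 6
Largest of these is 6.

6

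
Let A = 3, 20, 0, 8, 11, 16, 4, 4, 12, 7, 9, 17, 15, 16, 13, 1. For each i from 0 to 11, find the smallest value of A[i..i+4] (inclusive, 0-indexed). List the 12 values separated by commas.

3 20 0 8 11 → min 0
20 0 8 11 16 → min 0
0 8 11 16 4 → min 0
8 11 16 4 4 → min 4
11 16 4 4 12 → min 4
16 4 4 12 7 → min 4
4 4 12 7 9 → min 4
4 12 7 9 17 → min 4
12 7 9 17 15 → min 7
7 9 17 15 16 → min 7
9 17 15 16 13 → min 9
17 15 16 13 1 → min 1

0, 0, 0, 4, 4, 4, 4, 4, 7, 7, 9, 1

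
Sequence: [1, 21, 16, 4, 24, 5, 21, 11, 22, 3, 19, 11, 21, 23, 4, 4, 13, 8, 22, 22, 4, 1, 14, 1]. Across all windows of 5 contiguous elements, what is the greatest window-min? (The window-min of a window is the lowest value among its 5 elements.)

Window mins for each of the 20 positions:
1 21 16 4 24 → min 1
21 16 4 24 5 → min 4
16 4 24 5 21 → min 4
4 24 5 21 11 → min 4
24 5 21 11 22 → min 5
5 21 11 22 3 → min 3
21 11 22 3 19 → min 3
11 22 3 19 11 → min 3
22 3 19 11 21 → min 3
3 19 11 21 23 → min 3
19 11 21 23 4 → min 4
11 21 23 4 4 → min 4
21 23 4 4 13 → min 4
23 4 4 13 8 → min 4
4 4 13 8 22 → min 4
4 13 8 22 22 → min 4
13 8 22 22 4 → min 4
8 22 22 4 1 → min 1
22 22 4 1 14 → min 1
22 4 1 14 1 → min 1
Greatest of these is 5.

5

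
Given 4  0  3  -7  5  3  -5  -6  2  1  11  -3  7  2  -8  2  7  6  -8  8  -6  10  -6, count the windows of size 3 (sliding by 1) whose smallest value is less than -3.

4 0 3 → min 0
0 3 -7 → min -7  < -3 ✓
3 -7 5 → min -7  < -3 ✓
-7 5 3 → min -7  < -3 ✓
5 3 -5 → min -5  < -3 ✓
3 -5 -6 → min -6  < -3 ✓
-5 -6 2 → min -6  < -3 ✓
-6 2 1 → min -6  < -3 ✓
2 1 11 → min 1
1 11 -3 → min -3
11 -3 7 → min -3
-3 7 2 → min -3
7 2 -8 → min -8  < -3 ✓
2 -8 2 → min -8  < -3 ✓
-8 2 7 → min -8  < -3 ✓
2 7 6 → min 2
7 6 -8 → min -8  < -3 ✓
6 -8 8 → min -8  < -3 ✓
-8 8 -6 → min -8  < -3 ✓
8 -6 10 → min -6  < -3 ✓
-6 10 -6 → min -6  < -3 ✓
15 windows satisfy the condition.

15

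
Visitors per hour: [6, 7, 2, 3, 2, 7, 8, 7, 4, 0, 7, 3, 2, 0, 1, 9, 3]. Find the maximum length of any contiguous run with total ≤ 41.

11

Extend to the right; shrink from the left whenever the sum exceeds 41:
[6] sum 6 len 1
[6, 7] sum 13 len 2
[6, 7, 2] sum 15 len 3
[6, 7, 2, 3] sum 18 len 4
[6, 7, 2, 3, 2] sum 20 len 5
[6, 7, 2, 3, 2, 7] sum 27 len 6
[6, 7, 2, 3, 2, 7, 8] sum 35 len 7
[7, 2, 3, 2, 7, 8, 7] sum 36 len 7
[7, 2, 3, 2, 7, 8, 7, 4] sum 40 len 8
[7, 2, 3, 2, 7, 8, 7, 4, 0] sum 40 len 9
[2, 3, 2, 7, 8, 7, 4, 0, 7] sum 40 len 9
[3, 2, 7, 8, 7, 4, 0, 7, 3] sum 41 len 9
[2, 7, 8, 7, 4, 0, 7, 3, 2] sum 40 len 9
[2, 7, 8, 7, 4, 0, 7, 3, 2, 0] sum 40 len 10
[2, 7, 8, 7, 4, 0, 7, 3, 2, 0, 1] sum 41 len 11
[8, 7, 4, 0, 7, 3, 2, 0, 1, 9] sum 41 len 10
[7, 4, 0, 7, 3, 2, 0, 1, 9, 3] sum 36 len 10
Longest length seen: 11.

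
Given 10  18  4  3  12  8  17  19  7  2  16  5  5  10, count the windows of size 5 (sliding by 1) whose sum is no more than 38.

[10, 18, 4, 3, 12] → sum 47
[18, 4, 3, 12, 8] → sum 45
[4, 3, 12, 8, 17] → sum 44
[3, 12, 8, 17, 19] → sum 59
[12, 8, 17, 19, 7] → sum 63
[8, 17, 19, 7, 2] → sum 53
[17, 19, 7, 2, 16] → sum 61
[19, 7, 2, 16, 5] → sum 49
[7, 2, 16, 5, 5] → sum 35  ≤ 38 ✓
[2, 16, 5, 5, 10] → sum 38  ≤ 38 ✓
2 windows satisfy the condition.

2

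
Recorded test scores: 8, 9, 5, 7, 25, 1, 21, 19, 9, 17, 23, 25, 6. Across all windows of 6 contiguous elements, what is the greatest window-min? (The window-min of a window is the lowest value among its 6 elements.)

(8, 9, 5, 7, 25, 1) → min 1
(9, 5, 7, 25, 1, 21) → min 1
(5, 7, 25, 1, 21, 19) → min 1
(7, 25, 1, 21, 19, 9) → min 1
(25, 1, 21, 19, 9, 17) → min 1
(1, 21, 19, 9, 17, 23) → min 1
(21, 19, 9, 17, 23, 25) → min 9
(19, 9, 17, 23, 25, 6) → min 6
Greatest of these is 9.

9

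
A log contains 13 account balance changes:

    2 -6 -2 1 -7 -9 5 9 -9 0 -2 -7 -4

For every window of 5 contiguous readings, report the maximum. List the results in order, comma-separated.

2, 1, 5, 9, 9, 9, 9, 9, 0

[2, -6, -2, 1, -7] → max 2
[-6, -2, 1, -7, -9] → max 1
[-2, 1, -7, -9, 5] → max 5
[1, -7, -9, 5, 9] → max 9
[-7, -9, 5, 9, -9] → max 9
[-9, 5, 9, -9, 0] → max 9
[5, 9, -9, 0, -2] → max 9
[9, -9, 0, -2, -7] → max 9
[-9, 0, -2, -7, -4] → max 0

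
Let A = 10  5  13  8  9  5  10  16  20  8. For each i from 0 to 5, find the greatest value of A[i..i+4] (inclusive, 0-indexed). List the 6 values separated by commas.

13, 13, 13, 16, 20, 20

10 5 13 8 9 → max 13
5 13 8 9 5 → max 13
13 8 9 5 10 → max 13
8 9 5 10 16 → max 16
9 5 10 16 20 → max 20
5 10 16 20 8 → max 20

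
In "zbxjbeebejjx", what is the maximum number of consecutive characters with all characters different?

4

add z: [z] len 1
add b: [z, b] len 2
add x: [z, b, x] len 3
add j: [z, b, x, j] len 4
add b (repeat b, move left end past it): [x, j, b] len 3
add e: [x, j, b, e] len 4
add e (repeat e, move left end past it): [e] len 1
add b: [e, b] len 2
add e (repeat e, move left end past it): [b, e] len 2
add j: [b, e, j] len 3
add j (repeat j, move left end past it): [j] len 1
add x: [j, x] len 2
Longest all-distinct length: 4.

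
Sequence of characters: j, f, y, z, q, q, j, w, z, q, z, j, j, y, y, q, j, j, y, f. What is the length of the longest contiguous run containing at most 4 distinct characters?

11

[j] 1 distinct, len 1
[j, f] 2 distinct, len 2
[j, f, y] 3 distinct, len 3
[j, f, y, z] 4 distinct, len 4
[f, y, z, q] 4 distinct, len 4
[f, y, z, q, q] 4 distinct, len 5
[y, z, q, q, j] 4 distinct, len 5
[z, q, q, j, w] 4 distinct, len 5
[z, q, q, j, w, z] 4 distinct, len 6
[z, q, q, j, w, z, q] 4 distinct, len 7
[z, q, q, j, w, z, q, z] 4 distinct, len 8
[z, q, q, j, w, z, q, z, j] 4 distinct, len 9
[z, q, q, j, w, z, q, z, j, j] 4 distinct, len 10
[z, q, z, j, j, y] 4 distinct, len 6
[z, q, z, j, j, y, y] 4 distinct, len 7
[z, q, z, j, j, y, y, q] 4 distinct, len 8
[z, q, z, j, j, y, y, q, j] 4 distinct, len 9
[z, q, z, j, j, y, y, q, j, j] 4 distinct, len 10
[z, q, z, j, j, y, y, q, j, j, y] 4 distinct, len 11
[j, j, y, y, q, j, j, y, f] 4 distinct, len 9
Longest length with ≤4 distinct: 11.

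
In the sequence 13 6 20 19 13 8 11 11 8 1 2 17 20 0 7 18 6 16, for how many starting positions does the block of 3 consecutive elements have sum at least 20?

15

13 6 20 → sum 39  ≥ 20 ✓
6 20 19 → sum 45  ≥ 20 ✓
20 19 13 → sum 52  ≥ 20 ✓
19 13 8 → sum 40  ≥ 20 ✓
13 8 11 → sum 32  ≥ 20 ✓
8 11 11 → sum 30  ≥ 20 ✓
11 11 8 → sum 30  ≥ 20 ✓
11 8 1 → sum 20  ≥ 20 ✓
8 1 2 → sum 11
1 2 17 → sum 20  ≥ 20 ✓
2 17 20 → sum 39  ≥ 20 ✓
17 20 0 → sum 37  ≥ 20 ✓
20 0 7 → sum 27  ≥ 20 ✓
0 7 18 → sum 25  ≥ 20 ✓
7 18 6 → sum 31  ≥ 20 ✓
18 6 16 → sum 40  ≥ 20 ✓
15 windows satisfy the condition.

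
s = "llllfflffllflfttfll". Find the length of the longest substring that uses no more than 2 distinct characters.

add l: window [l] (1 distinct), len 1
add l: window [l, l] (1 distinct), len 2
add l: window [l, l, l] (1 distinct), len 3
add l: window [l, l, l, l] (1 distinct), len 4
add f: window [l, l, l, l, f] (2 distinct), len 5
add f: window [l, l, l, l, f, f] (2 distinct), len 6
add l: window [l, l, l, l, f, f, l] (2 distinct), len 7
add f: window [l, l, l, l, f, f, l, f] (2 distinct), len 8
add f: window [l, l, l, l, f, f, l, f, f] (2 distinct), len 9
add l: window [l, l, l, l, f, f, l, f, f, l] (2 distinct), len 10
add l: window [l, l, l, l, f, f, l, f, f, l, l] (2 distinct), len 11
add f: window [l, l, l, l, f, f, l, f, f, l, l, f] (2 distinct), len 12
add l: window [l, l, l, l, f, f, l, f, f, l, l, f, l] (2 distinct), len 13
add f: window [l, l, l, l, f, f, l, f, f, l, l, f, l, f] (2 distinct), len 14
add t: window [f, t] (2 distinct), len 2
add t: window [f, t, t] (2 distinct), len 3
add f: window [f, t, t, f] (2 distinct), len 4
add l: window [f, l] (2 distinct), len 2
add l: window [f, l, l] (2 distinct), len 3
Longest length with ≤2 distinct: 14.

14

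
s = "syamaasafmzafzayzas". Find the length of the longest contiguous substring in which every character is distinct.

add s: [s] len 1
add y: [s, y] len 2
add a: [s, y, a] len 3
add m: [s, y, a, m] len 4
add a (repeat a, move left end past it): [m, a] len 2
add a (repeat a, move left end past it): [a] len 1
add s: [a, s] len 2
add a (repeat a, move left end past it): [s, a] len 2
add f: [s, a, f] len 3
add m: [s, a, f, m] len 4
add z: [s, a, f, m, z] len 5
add a (repeat a, move left end past it): [f, m, z, a] len 4
add f (repeat f, move left end past it): [m, z, a, f] len 4
add z (repeat z, move left end past it): [a, f, z] len 3
add a (repeat a, move left end past it): [f, z, a] len 3
add y: [f, z, a, y] len 4
add z (repeat z, move left end past it): [a, y, z] len 3
add a (repeat a, move left end past it): [y, z, a] len 3
add s: [y, z, a, s] len 4
Longest all-distinct length: 5.

5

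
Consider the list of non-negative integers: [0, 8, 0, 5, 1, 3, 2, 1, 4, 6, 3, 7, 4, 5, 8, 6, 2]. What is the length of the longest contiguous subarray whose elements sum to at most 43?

12

[0] sum 0 len 1
[0, 8] sum 8 len 2
[0, 8, 0] sum 8 len 3
[0, 8, 0, 5] sum 13 len 4
[0, 8, 0, 5, 1] sum 14 len 5
[0, 8, 0, 5, 1, 3] sum 17 len 6
[0, 8, 0, 5, 1, 3, 2] sum 19 len 7
[0, 8, 0, 5, 1, 3, 2, 1] sum 20 len 8
[0, 8, 0, 5, 1, 3, 2, 1, 4] sum 24 len 9
[0, 8, 0, 5, 1, 3, 2, 1, 4, 6] sum 30 len 10
[0, 8, 0, 5, 1, 3, 2, 1, 4, 6, 3] sum 33 len 11
[0, 8, 0, 5, 1, 3, 2, 1, 4, 6, 3, 7] sum 40 len 12
[0, 5, 1, 3, 2, 1, 4, 6, 3, 7, 4] sum 36 len 11
[0, 5, 1, 3, 2, 1, 4, 6, 3, 7, 4, 5] sum 41 len 12
[3, 2, 1, 4, 6, 3, 7, 4, 5, 8] sum 43 len 10
[4, 6, 3, 7, 4, 5, 8, 6] sum 43 len 8
[6, 3, 7, 4, 5, 8, 6, 2] sum 41 len 8
Longest length seen: 12.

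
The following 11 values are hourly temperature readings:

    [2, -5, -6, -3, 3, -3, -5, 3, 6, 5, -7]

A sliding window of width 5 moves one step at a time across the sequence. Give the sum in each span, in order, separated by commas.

-9, -14, -14, -5, 4, 6, 2

(2, -5, -6, -3, 3) → sum -9
(-5, -6, -3, 3, -3) → sum -14
(-6, -3, 3, -3, -5) → sum -14
(-3, 3, -3, -5, 3) → sum -5
(3, -3, -5, 3, 6) → sum 4
(-3, -5, 3, 6, 5) → sum 6
(-5, 3, 6, 5, -7) → sum 2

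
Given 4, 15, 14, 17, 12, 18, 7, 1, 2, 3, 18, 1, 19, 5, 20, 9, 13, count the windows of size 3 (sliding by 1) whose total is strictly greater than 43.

[4, 15, 14] → sum 33
[15, 14, 17] → sum 46  > 43 ✓
[14, 17, 12] → sum 43
[17, 12, 18] → sum 47  > 43 ✓
[12, 18, 7] → sum 37
[18, 7, 1] → sum 26
[7, 1, 2] → sum 10
[1, 2, 3] → sum 6
[2, 3, 18] → sum 23
[3, 18, 1] → sum 22
[18, 1, 19] → sum 38
[1, 19, 5] → sum 25
[19, 5, 20] → sum 44  > 43 ✓
[5, 20, 9] → sum 34
[20, 9, 13] → sum 42
3 windows satisfy the condition.

3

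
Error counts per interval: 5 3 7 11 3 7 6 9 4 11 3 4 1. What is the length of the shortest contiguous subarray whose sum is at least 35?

5

Extend right; whenever the sum reaches 35, record the length and shrink from the left:
add 5: running sum 5 < 35
add 3: running sum 8 < 35
add 7: running sum 15 < 35
add 11: running sum 26 < 35
add 3: running sum 29 < 35
add 7: shortest ending here [5, 3, 7, 11, 3, 7] sum 36, len 6
add 6: shortest ending here [3, 7, 11, 3, 7, 6] sum 37, len 6
add 9: shortest ending here [11, 3, 7, 6, 9] sum 36, len 5
add 4: shortest ending here [11, 3, 7, 6, 9, 4] sum 40, len 6
add 11: shortest ending here [7, 6, 9, 4, 11] sum 37, len 5
add 3: shortest ending here [7, 6, 9, 4, 11, 3] sum 40, len 6
add 4: shortest ending here [6, 9, 4, 11, 3, 4] sum 37, len 6
add 1: shortest ending here [6, 9, 4, 11, 3, 4, 1] sum 38, len 7
Shortest qualifying length: 5.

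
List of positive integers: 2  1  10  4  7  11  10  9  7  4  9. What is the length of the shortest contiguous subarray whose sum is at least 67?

9

add 2: running sum 2 < 67
add 1: running sum 3 < 67
add 10: running sum 13 < 67
add 4: running sum 17 < 67
add 7: running sum 24 < 67
add 11: running sum 35 < 67
add 10: running sum 45 < 67
add 9: running sum 54 < 67
add 7: running sum 61 < 67
add 4: running sum 65 < 67
add 9: shortest ending here [10, 4, 7, 11, 10, 9, 7, 4, 9] sum 71, len 9
Shortest qualifying length: 9.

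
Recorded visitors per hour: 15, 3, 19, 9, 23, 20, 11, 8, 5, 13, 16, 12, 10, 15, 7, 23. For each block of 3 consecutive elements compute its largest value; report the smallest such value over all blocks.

11

(15, 3, 19) → max 19
(3, 19, 9) → max 19
(19, 9, 23) → max 23
(9, 23, 20) → max 23
(23, 20, 11) → max 23
(20, 11, 8) → max 20
(11, 8, 5) → max 11
(8, 5, 13) → max 13
(5, 13, 16) → max 16
(13, 16, 12) → max 16
(16, 12, 10) → max 16
(12, 10, 15) → max 15
(10, 15, 7) → max 15
(15, 7, 23) → max 23
Smallest of these is 11.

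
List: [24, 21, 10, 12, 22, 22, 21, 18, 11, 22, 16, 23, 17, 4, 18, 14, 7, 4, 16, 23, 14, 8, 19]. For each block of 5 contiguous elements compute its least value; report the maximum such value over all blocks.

12

(24, 21, 10, 12, 22) → min 10
(21, 10, 12, 22, 22) → min 10
(10, 12, 22, 22, 21) → min 10
(12, 22, 22, 21, 18) → min 12
(22, 22, 21, 18, 11) → min 11
(22, 21, 18, 11, 22) → min 11
(21, 18, 11, 22, 16) → min 11
(18, 11, 22, 16, 23) → min 11
(11, 22, 16, 23, 17) → min 11
(22, 16, 23, 17, 4) → min 4
(16, 23, 17, 4, 18) → min 4
(23, 17, 4, 18, 14) → min 4
(17, 4, 18, 14, 7) → min 4
(4, 18, 14, 7, 4) → min 4
(18, 14, 7, 4, 16) → min 4
(14, 7, 4, 16, 23) → min 4
(7, 4, 16, 23, 14) → min 4
(4, 16, 23, 14, 8) → min 4
(16, 23, 14, 8, 19) → min 8
Maximum of these is 12.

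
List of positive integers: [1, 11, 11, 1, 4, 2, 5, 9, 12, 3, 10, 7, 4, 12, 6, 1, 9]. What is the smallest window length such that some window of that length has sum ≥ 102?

16

Extend right; whenever the sum reaches 102, record the length and shrink from the left:
add 1: running sum 1 < 102
add 11: running sum 12 < 102
add 11: running sum 23 < 102
add 1: running sum 24 < 102
add 4: running sum 28 < 102
add 2: running sum 30 < 102
add 5: running sum 35 < 102
add 9: running sum 44 < 102
add 12: running sum 56 < 102
add 3: running sum 59 < 102
add 10: running sum 69 < 102
add 7: running sum 76 < 102
add 4: running sum 80 < 102
add 12: running sum 92 < 102
add 6: running sum 98 < 102
add 1: running sum 99 < 102
end 16: [11, 11, 1, 4, 2, 5, 9, 12, 3, 10, 7, 4, 12, 6, 1, 9] sum 107, len 16
Shortest qualifying length: 16.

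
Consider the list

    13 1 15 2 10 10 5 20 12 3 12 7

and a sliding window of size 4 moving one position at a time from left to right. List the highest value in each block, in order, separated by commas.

15, 15, 15, 10, 20, 20, 20, 20, 12

Sliding a size-4 window across the 12 values:
13 1 15 2 → max 15
1 15 2 10 → max 15
15 2 10 10 → max 15
2 10 10 5 → max 10
10 10 5 20 → max 20
10 5 20 12 → max 20
5 20 12 3 → max 20
20 12 3 12 → max 20
12 3 12 7 → max 12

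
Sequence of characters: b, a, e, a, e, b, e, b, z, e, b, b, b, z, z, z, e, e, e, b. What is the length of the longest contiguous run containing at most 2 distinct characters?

6

add b: window [b] (1 distinct), len 1
add a: window [b, a] (2 distinct), len 2
add e: window [a, e] (2 distinct), len 2
add a: window [a, e, a] (2 distinct), len 3
add e: window [a, e, a, e] (2 distinct), len 4
add b: window [e, b] (2 distinct), len 2
add e: window [e, b, e] (2 distinct), len 3
add b: window [e, b, e, b] (2 distinct), len 4
add z: window [b, z] (2 distinct), len 2
add e: window [z, e] (2 distinct), len 2
add b: window [e, b] (2 distinct), len 2
add b: window [e, b, b] (2 distinct), len 3
add b: window [e, b, b, b] (2 distinct), len 4
add z: window [b, b, b, z] (2 distinct), len 4
add z: window [b, b, b, z, z] (2 distinct), len 5
add z: window [b, b, b, z, z, z] (2 distinct), len 6
add e: window [z, z, z, e] (2 distinct), len 4
add e: window [z, z, z, e, e] (2 distinct), len 5
add e: window [z, z, z, e, e, e] (2 distinct), len 6
add b: window [e, e, e, b] (2 distinct), len 4
Longest length with ≤2 distinct: 6.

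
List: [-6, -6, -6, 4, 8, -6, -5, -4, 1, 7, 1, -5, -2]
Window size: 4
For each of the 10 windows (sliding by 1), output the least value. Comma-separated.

[-6, -6, -6, 4] → min -6
[-6, -6, 4, 8] → min -6
[-6, 4, 8, -6] → min -6
[4, 8, -6, -5] → min -6
[8, -6, -5, -4] → min -6
[-6, -5, -4, 1] → min -6
[-5, -4, 1, 7] → min -5
[-4, 1, 7, 1] → min -4
[1, 7, 1, -5] → min -5
[7, 1, -5, -2] → min -5

-6, -6, -6, -6, -6, -6, -5, -4, -5, -5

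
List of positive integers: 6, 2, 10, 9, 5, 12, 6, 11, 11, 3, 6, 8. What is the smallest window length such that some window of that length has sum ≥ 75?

10

add 6: running sum 6 < 75
add 2: running sum 8 < 75
add 10: running sum 18 < 75
add 9: running sum 27 < 75
add 5: running sum 32 < 75
add 12: running sum 44 < 75
add 6: running sum 50 < 75
add 11: running sum 61 < 75
add 11: running sum 72 < 75
add 3: shortest ending here [6, 2, 10, 9, 5, 12, 6, 11, 11, 3] sum 75, len 10
add 6: shortest ending here [2, 10, 9, 5, 12, 6, 11, 11, 3, 6] sum 75, len 10
add 8: shortest ending here [10, 9, 5, 12, 6, 11, 11, 3, 6, 8] sum 81, len 10
Shortest qualifying length: 10.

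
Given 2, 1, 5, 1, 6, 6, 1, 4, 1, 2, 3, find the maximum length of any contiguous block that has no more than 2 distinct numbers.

4

[2] 1 distinct, len 1
[2, 1] 2 distinct, len 2
[1, 5] 2 distinct, len 2
[1, 5, 1] 2 distinct, len 3
[1, 6] 2 distinct, len 2
[1, 6, 6] 2 distinct, len 3
[1, 6, 6, 1] 2 distinct, len 4
[1, 4] 2 distinct, len 2
[1, 4, 1] 2 distinct, len 3
[1, 2] 2 distinct, len 2
[2, 3] 2 distinct, len 2
Longest length with ≤2 distinct: 4.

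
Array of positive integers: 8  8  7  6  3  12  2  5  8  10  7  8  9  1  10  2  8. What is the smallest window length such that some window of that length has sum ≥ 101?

add 8: running sum 8 < 101
add 8: running sum 16 < 101
add 7: running sum 23 < 101
add 6: running sum 29 < 101
add 3: running sum 32 < 101
add 12: running sum 44 < 101
add 2: running sum 46 < 101
add 5: running sum 51 < 101
add 8: running sum 59 < 101
add 10: running sum 69 < 101
add 7: running sum 76 < 101
add 8: running sum 84 < 101
add 9: running sum 93 < 101
add 1: running sum 94 < 101
end 14: [8, 8, 7, 6, 3, 12, 2, 5, 8, 10, 7, 8, 9, 1, 10] sum 104, len 15
end 15: [8, 8, 7, 6, 3, 12, 2, 5, 8, 10, 7, 8, 9, 1, 10, 2] sum 106, len 16
end 16: [8, 7, 6, 3, 12, 2, 5, 8, 10, 7, 8, 9, 1, 10, 2, 8] sum 106, len 16
Shortest qualifying length: 15.

15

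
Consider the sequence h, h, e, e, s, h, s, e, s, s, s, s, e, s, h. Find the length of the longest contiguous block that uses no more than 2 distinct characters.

add h: window [h] (1 distinct), len 1
add h: window [h, h] (1 distinct), len 2
add e: window [h, h, e] (2 distinct), len 3
add e: window [h, h, e, e] (2 distinct), len 4
add s: window [e, e, s] (2 distinct), len 3
add h: window [s, h] (2 distinct), len 2
add s: window [s, h, s] (2 distinct), len 3
add e: window [s, e] (2 distinct), len 2
add s: window [s, e, s] (2 distinct), len 3
add s: window [s, e, s, s] (2 distinct), len 4
add s: window [s, e, s, s, s] (2 distinct), len 5
add s: window [s, e, s, s, s, s] (2 distinct), len 6
add e: window [s, e, s, s, s, s, e] (2 distinct), len 7
add s: window [s, e, s, s, s, s, e, s] (2 distinct), len 8
add h: window [s, h] (2 distinct), len 2
Longest length with ≤2 distinct: 8.

8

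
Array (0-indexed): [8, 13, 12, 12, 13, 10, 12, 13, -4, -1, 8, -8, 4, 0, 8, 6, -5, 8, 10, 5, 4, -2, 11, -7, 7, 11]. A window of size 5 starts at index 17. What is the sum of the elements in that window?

25

Elements at indices 17..21: 8, 10, 5, 4, -2
sum(8, 10, 5, 4, -2) = 25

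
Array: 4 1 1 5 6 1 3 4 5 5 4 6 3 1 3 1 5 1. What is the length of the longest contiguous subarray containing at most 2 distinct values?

4

add 4: window [4] (1 distinct), len 1
add 1: window [4, 1] (2 distinct), len 2
add 1: window [4, 1, 1] (2 distinct), len 3
add 5: window [1, 1, 5] (2 distinct), len 3
add 6: window [5, 6] (2 distinct), len 2
add 1: window [6, 1] (2 distinct), len 2
add 3: window [1, 3] (2 distinct), len 2
add 4: window [3, 4] (2 distinct), len 2
add 5: window [4, 5] (2 distinct), len 2
add 5: window [4, 5, 5] (2 distinct), len 3
add 4: window [4, 5, 5, 4] (2 distinct), len 4
add 6: window [4, 6] (2 distinct), len 2
add 3: window [6, 3] (2 distinct), len 2
add 1: window [3, 1] (2 distinct), len 2
add 3: window [3, 1, 3] (2 distinct), len 3
add 1: window [3, 1, 3, 1] (2 distinct), len 4
add 5: window [1, 5] (2 distinct), len 2
add 1: window [1, 5, 1] (2 distinct), len 3
Longest length with ≤2 distinct: 4.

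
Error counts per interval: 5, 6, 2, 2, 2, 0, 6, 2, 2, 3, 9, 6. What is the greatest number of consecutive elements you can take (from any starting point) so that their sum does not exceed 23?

8

add 5: [5] sum 5, len 1
add 6: [5, 6] sum 11, len 2
add 2: [5, 6, 2] sum 13, len 3
add 2: [5, 6, 2, 2] sum 15, len 4
add 2: [5, 6, 2, 2, 2] sum 17, len 5
add 0: [5, 6, 2, 2, 2, 0] sum 17, len 6
add 6: [5, 6, 2, 2, 2, 0, 6] sum 23, len 7
add 2: [6, 2, 2, 2, 0, 6, 2] sum 20, len 7
add 2: [6, 2, 2, 2, 0, 6, 2, 2] sum 22, len 8
add 3: [2, 2, 2, 0, 6, 2, 2, 3] sum 19, len 8
add 9: [0, 6, 2, 2, 3, 9] sum 22, len 6
add 6: [2, 2, 3, 9, 6] sum 22, len 5
Longest length seen: 8.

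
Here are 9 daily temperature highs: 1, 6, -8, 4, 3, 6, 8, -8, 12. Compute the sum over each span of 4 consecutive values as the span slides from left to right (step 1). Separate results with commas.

3, 5, 5, 21, 9, 18

Sliding a size-4 window across the 9 values:
[1, 6, -8, 4] → sum 3
[6, -8, 4, 3] → sum 5
[-8, 4, 3, 6] → sum 5
[4, 3, 6, 8] → sum 21
[3, 6, 8, -8] → sum 9
[6, 8, -8, 12] → sum 18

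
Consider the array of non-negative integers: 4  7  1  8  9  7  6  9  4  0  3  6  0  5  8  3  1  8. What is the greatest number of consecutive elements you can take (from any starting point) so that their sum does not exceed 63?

13

Extend to the right; shrink from the left whenever the sum exceeds 63:
→ 4: sum 4, len 1
→ 7: sum 11, len 2
→ 1: sum 12, len 3
→ 8: sum 20, len 4
→ 9: sum 29, len 5
→ 7: sum 36, len 6
→ 6: sum 42, len 7
→ 9: sum 51, len 8
→ 4: sum 55, len 9
→ 0: sum 55, len 10
→ 3: sum 58, len 11
→ 6 (dropped 4): sum 60, len 11
→ 0: sum 60, len 12
→ 5 (dropped 7): sum 58, len 12
→ 8 (dropped 1, 8): sum 57, len 11
→ 3: sum 60, len 12
→ 1: sum 61, len 13
→ 8 (dropped 9): sum 60, len 13
Longest length seen: 13.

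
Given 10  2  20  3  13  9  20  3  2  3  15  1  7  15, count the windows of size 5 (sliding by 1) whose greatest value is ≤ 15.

10 2 20 3 13 → max 20
2 20 3 13 9 → max 20
20 3 13 9 20 → max 20
3 13 9 20 3 → max 20
13 9 20 3 2 → max 20
9 20 3 2 3 → max 20
20 3 2 3 15 → max 20
3 2 3 15 1 → max 15  ≤ 15 ✓
2 3 15 1 7 → max 15  ≤ 15 ✓
3 15 1 7 15 → max 15  ≤ 15 ✓
3 windows satisfy the condition.

3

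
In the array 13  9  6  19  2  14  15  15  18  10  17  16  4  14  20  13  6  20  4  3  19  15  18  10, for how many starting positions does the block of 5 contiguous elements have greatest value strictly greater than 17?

(13, 9, 6, 19, 2) → max 19  > 17 ✓
(9, 6, 19, 2, 14) → max 19  > 17 ✓
(6, 19, 2, 14, 15) → max 19  > 17 ✓
(19, 2, 14, 15, 15) → max 19  > 17 ✓
(2, 14, 15, 15, 18) → max 18  > 17 ✓
(14, 15, 15, 18, 10) → max 18  > 17 ✓
(15, 15, 18, 10, 17) → max 18  > 17 ✓
(15, 18, 10, 17, 16) → max 18  > 17 ✓
(18, 10, 17, 16, 4) → max 18  > 17 ✓
(10, 17, 16, 4, 14) → max 17
(17, 16, 4, 14, 20) → max 20  > 17 ✓
(16, 4, 14, 20, 13) → max 20  > 17 ✓
(4, 14, 20, 13, 6) → max 20  > 17 ✓
(14, 20, 13, 6, 20) → max 20  > 17 ✓
(20, 13, 6, 20, 4) → max 20  > 17 ✓
(13, 6, 20, 4, 3) → max 20  > 17 ✓
(6, 20, 4, 3, 19) → max 20  > 17 ✓
(20, 4, 3, 19, 15) → max 20  > 17 ✓
(4, 3, 19, 15, 18) → max 19  > 17 ✓
(3, 19, 15, 18, 10) → max 19  > 17 ✓
19 windows satisfy the condition.

19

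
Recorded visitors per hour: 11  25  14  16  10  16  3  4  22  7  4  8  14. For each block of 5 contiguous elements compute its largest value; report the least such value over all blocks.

16

[11, 25, 14, 16, 10] → max 25
[25, 14, 16, 10, 16] → max 25
[14, 16, 10, 16, 3] → max 16
[16, 10, 16, 3, 4] → max 16
[10, 16, 3, 4, 22] → max 22
[16, 3, 4, 22, 7] → max 22
[3, 4, 22, 7, 4] → max 22
[4, 22, 7, 4, 8] → max 22
[22, 7, 4, 8, 14] → max 22
Least of these is 16.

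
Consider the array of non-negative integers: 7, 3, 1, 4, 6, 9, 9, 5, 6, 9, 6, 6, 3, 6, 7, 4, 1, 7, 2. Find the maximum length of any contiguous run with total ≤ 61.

Extend to the right; shrink from the left whenever the sum exceeds 61:
→ 7: sum 7, len 1
→ 3: sum 10, len 2
→ 1: sum 11, len 3
→ 4: sum 15, len 4
→ 6: sum 21, len 5
→ 9: sum 30, len 6
→ 9: sum 39, len 7
→ 5: sum 44, len 8
→ 6: sum 50, len 9
→ 9: sum 59, len 10
→ 6 (dropped 7): sum 58, len 10
→ 6 (dropped 3): sum 61, len 10
→ 3 (dropped 1, 4): sum 59, len 9
→ 6 (dropped 6): sum 59, len 9
→ 7 (dropped 9): sum 57, len 9
→ 4: sum 61, len 10
→ 1 (dropped 9): sum 53, len 10
→ 7: sum 60, len 11
→ 2 (dropped 5): sum 57, len 11
Longest length seen: 11.

11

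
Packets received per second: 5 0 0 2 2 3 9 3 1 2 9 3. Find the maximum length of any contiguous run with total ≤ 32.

10

Extend to the right; shrink from the left whenever the sum exceeds 32:
[5] sum 5 len 1
[5, 0] sum 5 len 2
[5, 0, 0] sum 5 len 3
[5, 0, 0, 2] sum 7 len 4
[5, 0, 0, 2, 2] sum 9 len 5
[5, 0, 0, 2, 2, 3] sum 12 len 6
[5, 0, 0, 2, 2, 3, 9] sum 21 len 7
[5, 0, 0, 2, 2, 3, 9, 3] sum 24 len 8
[5, 0, 0, 2, 2, 3, 9, 3, 1] sum 25 len 9
[5, 0, 0, 2, 2, 3, 9, 3, 1, 2] sum 27 len 10
[0, 0, 2, 2, 3, 9, 3, 1, 2, 9] sum 31 len 10
[2, 3, 9, 3, 1, 2, 9, 3] sum 32 len 8
Longest length seen: 10.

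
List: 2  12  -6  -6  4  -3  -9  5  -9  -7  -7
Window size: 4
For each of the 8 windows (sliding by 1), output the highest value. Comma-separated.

Sliding a size-4 window across the 11 values:
(2, 12, -6, -6) → max 12
(12, -6, -6, 4) → max 12
(-6, -6, 4, -3) → max 4
(-6, 4, -3, -9) → max 4
(4, -3, -9, 5) → max 5
(-3, -9, 5, -9) → max 5
(-9, 5, -9, -7) → max 5
(5, -9, -7, -7) → max 5

12, 12, 4, 4, 5, 5, 5, 5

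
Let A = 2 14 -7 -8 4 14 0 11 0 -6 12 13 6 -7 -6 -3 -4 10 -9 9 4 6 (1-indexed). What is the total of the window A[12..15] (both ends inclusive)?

6

Elements at indices 12..15: 13, 6, -7, -6
sum(13, 6, -7, -6) = 6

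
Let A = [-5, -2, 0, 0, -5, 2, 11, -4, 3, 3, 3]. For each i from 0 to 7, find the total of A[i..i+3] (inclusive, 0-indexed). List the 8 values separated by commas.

Sliding a size-4 window across the 11 values:
-5 -2 0 0 → sum -7
-2 0 0 -5 → sum -7
0 0 -5 2 → sum -3
0 -5 2 11 → sum 8
-5 2 11 -4 → sum 4
2 11 -4 3 → sum 12
11 -4 3 3 → sum 13
-4 3 3 3 → sum 5

-7, -7, -3, 8, 4, 12, 13, 5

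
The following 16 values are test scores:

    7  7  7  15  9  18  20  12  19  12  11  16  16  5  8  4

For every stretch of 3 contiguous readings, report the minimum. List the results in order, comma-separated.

7, 7, 7, 9, 9, 12, 12, 12, 11, 11, 11, 5, 5, 4

7 7 7 → min 7
7 7 15 → min 7
7 15 9 → min 7
15 9 18 → min 9
9 18 20 → min 9
18 20 12 → min 12
20 12 19 → min 12
12 19 12 → min 12
19 12 11 → min 11
12 11 16 → min 11
11 16 16 → min 11
16 16 5 → min 5
16 5 8 → min 5
5 8 4 → min 4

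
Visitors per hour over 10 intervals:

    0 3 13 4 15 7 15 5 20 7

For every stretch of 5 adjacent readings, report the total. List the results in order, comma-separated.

[0, 3, 13, 4, 15] → sum 35
[3, 13, 4, 15, 7] → sum 42
[13, 4, 15, 7, 15] → sum 54
[4, 15, 7, 15, 5] → sum 46
[15, 7, 15, 5, 20] → sum 62
[7, 15, 5, 20, 7] → sum 54

35, 42, 54, 46, 62, 54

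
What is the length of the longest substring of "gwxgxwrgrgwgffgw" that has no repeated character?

4

[g] len 1
[g, w] len 2
[g, w, x] len 3
[w, x, g] len 3
[g, x] len 2
[g, x, w] len 3
[g, x, w, r] len 4
[x, w, r, g] len 4
[g, r] len 2
[r, g] len 2
[r, g, w] len 3
[w, g] len 2
[w, g, f] len 3
[f] len 1
[f, g] len 2
[f, g, w] len 3
Longest all-distinct length: 4.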